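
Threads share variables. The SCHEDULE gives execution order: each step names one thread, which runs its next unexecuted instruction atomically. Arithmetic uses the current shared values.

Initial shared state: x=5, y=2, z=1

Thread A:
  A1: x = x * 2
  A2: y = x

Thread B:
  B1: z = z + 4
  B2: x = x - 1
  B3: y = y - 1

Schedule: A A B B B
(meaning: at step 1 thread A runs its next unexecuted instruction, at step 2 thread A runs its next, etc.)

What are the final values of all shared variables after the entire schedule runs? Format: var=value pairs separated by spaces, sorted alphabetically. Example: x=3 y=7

Answer: x=9 y=9 z=5

Derivation:
Step 1: thread A executes A1 (x = x * 2). Shared: x=10 y=2 z=1. PCs: A@1 B@0
Step 2: thread A executes A2 (y = x). Shared: x=10 y=10 z=1. PCs: A@2 B@0
Step 3: thread B executes B1 (z = z + 4). Shared: x=10 y=10 z=5. PCs: A@2 B@1
Step 4: thread B executes B2 (x = x - 1). Shared: x=9 y=10 z=5. PCs: A@2 B@2
Step 5: thread B executes B3 (y = y - 1). Shared: x=9 y=9 z=5. PCs: A@2 B@3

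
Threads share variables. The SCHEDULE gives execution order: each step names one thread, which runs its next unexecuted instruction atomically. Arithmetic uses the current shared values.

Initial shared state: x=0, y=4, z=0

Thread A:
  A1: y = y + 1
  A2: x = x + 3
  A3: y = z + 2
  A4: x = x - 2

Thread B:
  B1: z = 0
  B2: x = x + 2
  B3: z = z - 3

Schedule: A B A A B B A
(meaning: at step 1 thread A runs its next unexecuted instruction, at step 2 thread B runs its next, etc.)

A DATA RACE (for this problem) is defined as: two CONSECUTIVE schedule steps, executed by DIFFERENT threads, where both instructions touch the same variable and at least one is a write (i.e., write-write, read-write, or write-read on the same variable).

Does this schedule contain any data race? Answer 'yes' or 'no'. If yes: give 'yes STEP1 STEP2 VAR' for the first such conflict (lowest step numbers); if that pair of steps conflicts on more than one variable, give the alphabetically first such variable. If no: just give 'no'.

Steps 1,2: A(r=y,w=y) vs B(r=-,w=z). No conflict.
Steps 2,3: B(r=-,w=z) vs A(r=x,w=x). No conflict.
Steps 3,4: same thread (A). No race.
Steps 4,5: A(r=z,w=y) vs B(r=x,w=x). No conflict.
Steps 5,6: same thread (B). No race.
Steps 6,7: B(r=z,w=z) vs A(r=x,w=x). No conflict.

Answer: no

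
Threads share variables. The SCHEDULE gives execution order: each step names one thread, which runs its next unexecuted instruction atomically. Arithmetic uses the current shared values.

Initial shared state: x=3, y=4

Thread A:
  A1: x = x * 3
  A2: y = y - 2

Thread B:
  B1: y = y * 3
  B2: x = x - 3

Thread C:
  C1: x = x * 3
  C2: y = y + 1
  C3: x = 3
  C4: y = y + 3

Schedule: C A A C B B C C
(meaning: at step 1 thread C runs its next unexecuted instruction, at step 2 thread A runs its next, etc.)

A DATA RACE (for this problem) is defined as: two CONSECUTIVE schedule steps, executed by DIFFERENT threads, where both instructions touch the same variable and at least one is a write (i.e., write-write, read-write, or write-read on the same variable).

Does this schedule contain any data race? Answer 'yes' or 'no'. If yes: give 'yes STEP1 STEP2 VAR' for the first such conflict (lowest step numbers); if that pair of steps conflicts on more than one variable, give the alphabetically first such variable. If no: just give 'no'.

Answer: yes 1 2 x

Derivation:
Steps 1,2: C(x = x * 3) vs A(x = x * 3). RACE on x (W-W).
Steps 2,3: same thread (A). No race.
Steps 3,4: A(y = y - 2) vs C(y = y + 1). RACE on y (W-W).
Steps 4,5: C(y = y + 1) vs B(y = y * 3). RACE on y (W-W).
Steps 5,6: same thread (B). No race.
Steps 6,7: B(x = x - 3) vs C(x = 3). RACE on x (W-W).
Steps 7,8: same thread (C). No race.
First conflict at steps 1,2.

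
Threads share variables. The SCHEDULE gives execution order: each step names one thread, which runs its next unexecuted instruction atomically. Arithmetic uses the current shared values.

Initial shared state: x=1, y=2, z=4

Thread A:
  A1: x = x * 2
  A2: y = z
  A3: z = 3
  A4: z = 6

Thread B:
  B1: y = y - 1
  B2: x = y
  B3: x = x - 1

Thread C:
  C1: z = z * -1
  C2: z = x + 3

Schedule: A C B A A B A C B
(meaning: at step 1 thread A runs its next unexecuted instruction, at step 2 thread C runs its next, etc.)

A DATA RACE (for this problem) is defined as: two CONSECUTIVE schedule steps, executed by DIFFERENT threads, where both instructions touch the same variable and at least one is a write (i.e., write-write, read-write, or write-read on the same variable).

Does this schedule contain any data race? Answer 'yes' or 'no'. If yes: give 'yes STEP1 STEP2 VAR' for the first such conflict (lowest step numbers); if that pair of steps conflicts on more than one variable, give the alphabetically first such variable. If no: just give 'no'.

Steps 1,2: A(r=x,w=x) vs C(r=z,w=z). No conflict.
Steps 2,3: C(r=z,w=z) vs B(r=y,w=y). No conflict.
Steps 3,4: B(y = y - 1) vs A(y = z). RACE on y (W-W).
Steps 4,5: same thread (A). No race.
Steps 5,6: A(r=-,w=z) vs B(r=y,w=x). No conflict.
Steps 6,7: B(r=y,w=x) vs A(r=-,w=z). No conflict.
Steps 7,8: A(z = 6) vs C(z = x + 3). RACE on z (W-W).
Steps 8,9: C(z = x + 3) vs B(x = x - 1). RACE on x (R-W).
First conflict at steps 3,4.

Answer: yes 3 4 y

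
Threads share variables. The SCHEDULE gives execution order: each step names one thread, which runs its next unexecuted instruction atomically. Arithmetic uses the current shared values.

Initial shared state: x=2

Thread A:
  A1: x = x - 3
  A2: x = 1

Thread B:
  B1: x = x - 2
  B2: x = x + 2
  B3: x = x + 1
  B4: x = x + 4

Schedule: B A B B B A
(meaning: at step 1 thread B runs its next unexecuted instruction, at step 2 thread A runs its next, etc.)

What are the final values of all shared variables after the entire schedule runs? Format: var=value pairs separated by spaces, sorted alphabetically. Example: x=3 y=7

Step 1: thread B executes B1 (x = x - 2). Shared: x=0. PCs: A@0 B@1
Step 2: thread A executes A1 (x = x - 3). Shared: x=-3. PCs: A@1 B@1
Step 3: thread B executes B2 (x = x + 2). Shared: x=-1. PCs: A@1 B@2
Step 4: thread B executes B3 (x = x + 1). Shared: x=0. PCs: A@1 B@3
Step 5: thread B executes B4 (x = x + 4). Shared: x=4. PCs: A@1 B@4
Step 6: thread A executes A2 (x = 1). Shared: x=1. PCs: A@2 B@4

Answer: x=1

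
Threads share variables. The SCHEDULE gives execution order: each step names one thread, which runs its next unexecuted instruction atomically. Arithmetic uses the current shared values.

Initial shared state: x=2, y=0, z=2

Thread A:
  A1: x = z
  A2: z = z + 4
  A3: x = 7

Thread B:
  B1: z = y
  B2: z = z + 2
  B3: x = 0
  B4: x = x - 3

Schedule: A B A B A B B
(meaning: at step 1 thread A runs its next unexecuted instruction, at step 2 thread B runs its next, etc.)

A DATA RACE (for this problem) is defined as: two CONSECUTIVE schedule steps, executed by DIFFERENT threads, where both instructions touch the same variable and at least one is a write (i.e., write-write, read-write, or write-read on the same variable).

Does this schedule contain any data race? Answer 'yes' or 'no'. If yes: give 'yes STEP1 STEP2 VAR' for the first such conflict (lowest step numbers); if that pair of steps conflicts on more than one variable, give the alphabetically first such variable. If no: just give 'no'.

Answer: yes 1 2 z

Derivation:
Steps 1,2: A(x = z) vs B(z = y). RACE on z (R-W).
Steps 2,3: B(z = y) vs A(z = z + 4). RACE on z (W-W).
Steps 3,4: A(z = z + 4) vs B(z = z + 2). RACE on z (W-W).
Steps 4,5: B(r=z,w=z) vs A(r=-,w=x). No conflict.
Steps 5,6: A(x = 7) vs B(x = 0). RACE on x (W-W).
Steps 6,7: same thread (B). No race.
First conflict at steps 1,2.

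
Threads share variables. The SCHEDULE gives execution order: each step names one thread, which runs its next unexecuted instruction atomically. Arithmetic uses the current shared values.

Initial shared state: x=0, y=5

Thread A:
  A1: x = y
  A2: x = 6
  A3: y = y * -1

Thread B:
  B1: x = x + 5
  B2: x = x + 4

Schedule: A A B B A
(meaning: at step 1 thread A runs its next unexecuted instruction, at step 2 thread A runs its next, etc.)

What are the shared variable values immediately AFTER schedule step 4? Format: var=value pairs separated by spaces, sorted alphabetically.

Step 1: thread A executes A1 (x = y). Shared: x=5 y=5. PCs: A@1 B@0
Step 2: thread A executes A2 (x = 6). Shared: x=6 y=5. PCs: A@2 B@0
Step 3: thread B executes B1 (x = x + 5). Shared: x=11 y=5. PCs: A@2 B@1
Step 4: thread B executes B2 (x = x + 4). Shared: x=15 y=5. PCs: A@2 B@2

Answer: x=15 y=5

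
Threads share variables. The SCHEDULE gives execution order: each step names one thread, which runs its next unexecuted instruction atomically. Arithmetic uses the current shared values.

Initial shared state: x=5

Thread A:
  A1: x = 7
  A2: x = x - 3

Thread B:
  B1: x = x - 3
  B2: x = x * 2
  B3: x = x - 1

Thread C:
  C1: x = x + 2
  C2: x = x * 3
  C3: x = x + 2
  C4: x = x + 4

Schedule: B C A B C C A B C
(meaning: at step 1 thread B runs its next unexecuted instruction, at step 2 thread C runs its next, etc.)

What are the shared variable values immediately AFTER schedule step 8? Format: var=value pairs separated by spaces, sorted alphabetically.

Step 1: thread B executes B1 (x = x - 3). Shared: x=2. PCs: A@0 B@1 C@0
Step 2: thread C executes C1 (x = x + 2). Shared: x=4. PCs: A@0 B@1 C@1
Step 3: thread A executes A1 (x = 7). Shared: x=7. PCs: A@1 B@1 C@1
Step 4: thread B executes B2 (x = x * 2). Shared: x=14. PCs: A@1 B@2 C@1
Step 5: thread C executes C2 (x = x * 3). Shared: x=42. PCs: A@1 B@2 C@2
Step 6: thread C executes C3 (x = x + 2). Shared: x=44. PCs: A@1 B@2 C@3
Step 7: thread A executes A2 (x = x - 3). Shared: x=41. PCs: A@2 B@2 C@3
Step 8: thread B executes B3 (x = x - 1). Shared: x=40. PCs: A@2 B@3 C@3

Answer: x=40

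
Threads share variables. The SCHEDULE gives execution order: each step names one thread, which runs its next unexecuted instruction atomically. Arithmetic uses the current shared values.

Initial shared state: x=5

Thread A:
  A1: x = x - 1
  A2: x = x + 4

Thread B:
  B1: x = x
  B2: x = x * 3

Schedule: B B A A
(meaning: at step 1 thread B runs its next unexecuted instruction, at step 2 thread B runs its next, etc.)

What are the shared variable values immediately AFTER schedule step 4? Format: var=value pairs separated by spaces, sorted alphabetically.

Step 1: thread B executes B1 (x = x). Shared: x=5. PCs: A@0 B@1
Step 2: thread B executes B2 (x = x * 3). Shared: x=15. PCs: A@0 B@2
Step 3: thread A executes A1 (x = x - 1). Shared: x=14. PCs: A@1 B@2
Step 4: thread A executes A2 (x = x + 4). Shared: x=18. PCs: A@2 B@2

Answer: x=18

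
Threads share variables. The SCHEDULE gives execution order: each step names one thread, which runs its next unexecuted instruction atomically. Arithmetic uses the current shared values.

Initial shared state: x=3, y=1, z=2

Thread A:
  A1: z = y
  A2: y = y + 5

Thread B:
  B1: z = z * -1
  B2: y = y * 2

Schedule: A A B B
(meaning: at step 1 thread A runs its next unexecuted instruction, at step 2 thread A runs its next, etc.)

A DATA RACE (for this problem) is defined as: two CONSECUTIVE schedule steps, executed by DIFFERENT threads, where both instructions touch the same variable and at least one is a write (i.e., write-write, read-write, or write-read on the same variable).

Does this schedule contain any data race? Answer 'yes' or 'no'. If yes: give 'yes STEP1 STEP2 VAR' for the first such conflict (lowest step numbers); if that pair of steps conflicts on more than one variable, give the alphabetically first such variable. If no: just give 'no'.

Steps 1,2: same thread (A). No race.
Steps 2,3: A(r=y,w=y) vs B(r=z,w=z). No conflict.
Steps 3,4: same thread (B). No race.

Answer: no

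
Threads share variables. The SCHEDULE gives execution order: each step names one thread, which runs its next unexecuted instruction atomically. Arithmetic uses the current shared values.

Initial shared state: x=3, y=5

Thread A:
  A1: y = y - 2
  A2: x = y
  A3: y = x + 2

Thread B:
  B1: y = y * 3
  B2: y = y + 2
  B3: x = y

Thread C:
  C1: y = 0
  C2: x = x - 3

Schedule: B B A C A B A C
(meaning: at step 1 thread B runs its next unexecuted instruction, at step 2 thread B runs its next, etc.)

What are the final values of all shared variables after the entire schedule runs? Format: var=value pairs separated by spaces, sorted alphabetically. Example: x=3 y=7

Step 1: thread B executes B1 (y = y * 3). Shared: x=3 y=15. PCs: A@0 B@1 C@0
Step 2: thread B executes B2 (y = y + 2). Shared: x=3 y=17. PCs: A@0 B@2 C@0
Step 3: thread A executes A1 (y = y - 2). Shared: x=3 y=15. PCs: A@1 B@2 C@0
Step 4: thread C executes C1 (y = 0). Shared: x=3 y=0. PCs: A@1 B@2 C@1
Step 5: thread A executes A2 (x = y). Shared: x=0 y=0. PCs: A@2 B@2 C@1
Step 6: thread B executes B3 (x = y). Shared: x=0 y=0. PCs: A@2 B@3 C@1
Step 7: thread A executes A3 (y = x + 2). Shared: x=0 y=2. PCs: A@3 B@3 C@1
Step 8: thread C executes C2 (x = x - 3). Shared: x=-3 y=2. PCs: A@3 B@3 C@2

Answer: x=-3 y=2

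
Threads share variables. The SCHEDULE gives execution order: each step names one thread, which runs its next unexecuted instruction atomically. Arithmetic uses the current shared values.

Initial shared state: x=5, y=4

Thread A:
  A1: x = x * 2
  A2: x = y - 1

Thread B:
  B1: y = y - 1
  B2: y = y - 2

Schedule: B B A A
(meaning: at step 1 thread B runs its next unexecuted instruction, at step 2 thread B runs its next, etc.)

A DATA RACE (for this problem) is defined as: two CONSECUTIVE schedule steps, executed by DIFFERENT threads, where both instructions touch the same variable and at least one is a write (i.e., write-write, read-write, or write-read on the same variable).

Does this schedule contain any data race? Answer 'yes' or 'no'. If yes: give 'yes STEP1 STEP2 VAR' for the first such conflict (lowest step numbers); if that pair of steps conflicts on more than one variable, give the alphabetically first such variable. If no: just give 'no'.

Steps 1,2: same thread (B). No race.
Steps 2,3: B(r=y,w=y) vs A(r=x,w=x). No conflict.
Steps 3,4: same thread (A). No race.

Answer: no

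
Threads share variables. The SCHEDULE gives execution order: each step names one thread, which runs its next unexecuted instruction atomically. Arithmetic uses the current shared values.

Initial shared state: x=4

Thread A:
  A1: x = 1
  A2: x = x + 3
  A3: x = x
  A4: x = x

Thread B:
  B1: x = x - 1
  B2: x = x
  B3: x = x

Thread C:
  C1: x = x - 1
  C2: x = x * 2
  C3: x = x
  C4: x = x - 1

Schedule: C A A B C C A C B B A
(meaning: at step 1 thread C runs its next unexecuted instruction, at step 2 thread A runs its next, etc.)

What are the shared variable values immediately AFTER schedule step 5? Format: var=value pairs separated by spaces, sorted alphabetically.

Step 1: thread C executes C1 (x = x - 1). Shared: x=3. PCs: A@0 B@0 C@1
Step 2: thread A executes A1 (x = 1). Shared: x=1. PCs: A@1 B@0 C@1
Step 3: thread A executes A2 (x = x + 3). Shared: x=4. PCs: A@2 B@0 C@1
Step 4: thread B executes B1 (x = x - 1). Shared: x=3. PCs: A@2 B@1 C@1
Step 5: thread C executes C2 (x = x * 2). Shared: x=6. PCs: A@2 B@1 C@2

Answer: x=6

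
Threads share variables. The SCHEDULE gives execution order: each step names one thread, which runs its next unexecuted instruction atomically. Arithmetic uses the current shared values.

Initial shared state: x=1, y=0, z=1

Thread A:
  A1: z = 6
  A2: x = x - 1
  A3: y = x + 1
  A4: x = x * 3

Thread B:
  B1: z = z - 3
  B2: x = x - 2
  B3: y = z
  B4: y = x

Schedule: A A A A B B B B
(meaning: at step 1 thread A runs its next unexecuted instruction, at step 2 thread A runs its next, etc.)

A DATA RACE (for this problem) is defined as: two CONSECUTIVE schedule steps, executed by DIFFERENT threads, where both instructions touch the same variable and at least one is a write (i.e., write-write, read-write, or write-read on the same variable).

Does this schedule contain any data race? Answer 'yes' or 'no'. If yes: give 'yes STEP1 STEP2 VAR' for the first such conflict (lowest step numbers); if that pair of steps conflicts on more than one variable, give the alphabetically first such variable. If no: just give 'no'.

Steps 1,2: same thread (A). No race.
Steps 2,3: same thread (A). No race.
Steps 3,4: same thread (A). No race.
Steps 4,5: A(r=x,w=x) vs B(r=z,w=z). No conflict.
Steps 5,6: same thread (B). No race.
Steps 6,7: same thread (B). No race.
Steps 7,8: same thread (B). No race.

Answer: no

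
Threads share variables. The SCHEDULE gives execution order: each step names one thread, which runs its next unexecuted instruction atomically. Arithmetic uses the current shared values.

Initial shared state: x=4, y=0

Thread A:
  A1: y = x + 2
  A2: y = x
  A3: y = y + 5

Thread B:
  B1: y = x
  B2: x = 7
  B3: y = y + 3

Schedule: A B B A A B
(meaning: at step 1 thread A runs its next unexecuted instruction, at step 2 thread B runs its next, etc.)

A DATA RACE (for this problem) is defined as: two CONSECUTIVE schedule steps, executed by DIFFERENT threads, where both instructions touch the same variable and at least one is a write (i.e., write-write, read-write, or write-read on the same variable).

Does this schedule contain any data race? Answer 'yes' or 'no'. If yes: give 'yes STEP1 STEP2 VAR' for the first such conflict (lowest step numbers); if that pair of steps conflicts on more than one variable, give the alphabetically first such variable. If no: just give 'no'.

Answer: yes 1 2 y

Derivation:
Steps 1,2: A(y = x + 2) vs B(y = x). RACE on y (W-W).
Steps 2,3: same thread (B). No race.
Steps 3,4: B(x = 7) vs A(y = x). RACE on x (W-R).
Steps 4,5: same thread (A). No race.
Steps 5,6: A(y = y + 5) vs B(y = y + 3). RACE on y (W-W).
First conflict at steps 1,2.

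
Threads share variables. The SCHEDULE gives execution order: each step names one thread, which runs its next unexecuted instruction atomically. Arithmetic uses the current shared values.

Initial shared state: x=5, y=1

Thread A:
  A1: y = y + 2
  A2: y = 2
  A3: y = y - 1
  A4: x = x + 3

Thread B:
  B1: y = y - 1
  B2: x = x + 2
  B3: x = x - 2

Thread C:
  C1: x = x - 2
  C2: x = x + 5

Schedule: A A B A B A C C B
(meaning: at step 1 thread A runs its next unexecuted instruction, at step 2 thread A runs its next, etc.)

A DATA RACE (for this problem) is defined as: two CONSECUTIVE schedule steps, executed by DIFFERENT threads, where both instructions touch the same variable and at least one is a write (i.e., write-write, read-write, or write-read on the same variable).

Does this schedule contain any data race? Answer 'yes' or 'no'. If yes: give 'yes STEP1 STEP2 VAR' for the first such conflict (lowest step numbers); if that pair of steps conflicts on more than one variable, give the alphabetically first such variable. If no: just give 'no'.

Steps 1,2: same thread (A). No race.
Steps 2,3: A(y = 2) vs B(y = y - 1). RACE on y (W-W).
Steps 3,4: B(y = y - 1) vs A(y = y - 1). RACE on y (W-W).
Steps 4,5: A(r=y,w=y) vs B(r=x,w=x). No conflict.
Steps 5,6: B(x = x + 2) vs A(x = x + 3). RACE on x (W-W).
Steps 6,7: A(x = x + 3) vs C(x = x - 2). RACE on x (W-W).
Steps 7,8: same thread (C). No race.
Steps 8,9: C(x = x + 5) vs B(x = x - 2). RACE on x (W-W).
First conflict at steps 2,3.

Answer: yes 2 3 y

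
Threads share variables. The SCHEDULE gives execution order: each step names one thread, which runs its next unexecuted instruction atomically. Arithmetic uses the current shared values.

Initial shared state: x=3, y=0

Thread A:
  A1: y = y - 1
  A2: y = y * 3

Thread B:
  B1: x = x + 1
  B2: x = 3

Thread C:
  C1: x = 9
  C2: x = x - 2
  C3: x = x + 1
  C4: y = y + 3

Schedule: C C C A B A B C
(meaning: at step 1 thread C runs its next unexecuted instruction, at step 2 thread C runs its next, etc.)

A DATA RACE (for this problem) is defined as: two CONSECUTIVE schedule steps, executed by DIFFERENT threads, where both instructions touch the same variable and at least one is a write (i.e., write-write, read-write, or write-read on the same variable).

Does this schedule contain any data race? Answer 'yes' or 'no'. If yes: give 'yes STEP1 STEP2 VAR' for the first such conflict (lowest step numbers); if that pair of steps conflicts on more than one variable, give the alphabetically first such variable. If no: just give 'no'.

Steps 1,2: same thread (C). No race.
Steps 2,3: same thread (C). No race.
Steps 3,4: C(r=x,w=x) vs A(r=y,w=y). No conflict.
Steps 4,5: A(r=y,w=y) vs B(r=x,w=x). No conflict.
Steps 5,6: B(r=x,w=x) vs A(r=y,w=y). No conflict.
Steps 6,7: A(r=y,w=y) vs B(r=-,w=x). No conflict.
Steps 7,8: B(r=-,w=x) vs C(r=y,w=y). No conflict.

Answer: no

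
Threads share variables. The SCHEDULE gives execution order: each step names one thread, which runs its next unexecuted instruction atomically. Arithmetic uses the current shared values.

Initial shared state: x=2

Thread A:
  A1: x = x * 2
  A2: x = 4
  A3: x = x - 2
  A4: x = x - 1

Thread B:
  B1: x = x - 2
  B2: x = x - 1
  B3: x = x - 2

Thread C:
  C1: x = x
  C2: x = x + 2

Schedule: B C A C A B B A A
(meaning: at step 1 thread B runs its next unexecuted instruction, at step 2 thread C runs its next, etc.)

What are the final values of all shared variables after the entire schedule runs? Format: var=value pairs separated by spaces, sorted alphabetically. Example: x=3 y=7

Step 1: thread B executes B1 (x = x - 2). Shared: x=0. PCs: A@0 B@1 C@0
Step 2: thread C executes C1 (x = x). Shared: x=0. PCs: A@0 B@1 C@1
Step 3: thread A executes A1 (x = x * 2). Shared: x=0. PCs: A@1 B@1 C@1
Step 4: thread C executes C2 (x = x + 2). Shared: x=2. PCs: A@1 B@1 C@2
Step 5: thread A executes A2 (x = 4). Shared: x=4. PCs: A@2 B@1 C@2
Step 6: thread B executes B2 (x = x - 1). Shared: x=3. PCs: A@2 B@2 C@2
Step 7: thread B executes B3 (x = x - 2). Shared: x=1. PCs: A@2 B@3 C@2
Step 8: thread A executes A3 (x = x - 2). Shared: x=-1. PCs: A@3 B@3 C@2
Step 9: thread A executes A4 (x = x - 1). Shared: x=-2. PCs: A@4 B@3 C@2

Answer: x=-2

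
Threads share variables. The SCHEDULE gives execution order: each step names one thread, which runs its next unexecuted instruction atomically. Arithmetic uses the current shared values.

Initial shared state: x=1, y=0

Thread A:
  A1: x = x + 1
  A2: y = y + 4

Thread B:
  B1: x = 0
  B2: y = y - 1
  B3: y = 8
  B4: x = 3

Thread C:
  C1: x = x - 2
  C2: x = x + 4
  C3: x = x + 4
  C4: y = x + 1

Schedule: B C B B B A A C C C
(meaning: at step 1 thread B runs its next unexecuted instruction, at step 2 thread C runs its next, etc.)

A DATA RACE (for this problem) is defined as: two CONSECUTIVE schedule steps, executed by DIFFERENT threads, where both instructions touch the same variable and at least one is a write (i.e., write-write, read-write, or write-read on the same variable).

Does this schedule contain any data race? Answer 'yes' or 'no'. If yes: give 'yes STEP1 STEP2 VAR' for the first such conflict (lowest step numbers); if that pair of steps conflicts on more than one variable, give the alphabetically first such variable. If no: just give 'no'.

Steps 1,2: B(x = 0) vs C(x = x - 2). RACE on x (W-W).
Steps 2,3: C(r=x,w=x) vs B(r=y,w=y). No conflict.
Steps 3,4: same thread (B). No race.
Steps 4,5: same thread (B). No race.
Steps 5,6: B(x = 3) vs A(x = x + 1). RACE on x (W-W).
Steps 6,7: same thread (A). No race.
Steps 7,8: A(r=y,w=y) vs C(r=x,w=x). No conflict.
Steps 8,9: same thread (C). No race.
Steps 9,10: same thread (C). No race.
First conflict at steps 1,2.

Answer: yes 1 2 x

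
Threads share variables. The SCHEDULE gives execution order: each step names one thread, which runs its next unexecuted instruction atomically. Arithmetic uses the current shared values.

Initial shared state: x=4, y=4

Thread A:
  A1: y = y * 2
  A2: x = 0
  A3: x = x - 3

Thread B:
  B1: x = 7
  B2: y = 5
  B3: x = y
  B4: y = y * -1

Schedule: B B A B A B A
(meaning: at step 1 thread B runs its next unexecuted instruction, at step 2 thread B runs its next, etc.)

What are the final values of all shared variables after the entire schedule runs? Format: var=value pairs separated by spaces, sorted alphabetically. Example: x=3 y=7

Answer: x=-3 y=-10

Derivation:
Step 1: thread B executes B1 (x = 7). Shared: x=7 y=4. PCs: A@0 B@1
Step 2: thread B executes B2 (y = 5). Shared: x=7 y=5. PCs: A@0 B@2
Step 3: thread A executes A1 (y = y * 2). Shared: x=7 y=10. PCs: A@1 B@2
Step 4: thread B executes B3 (x = y). Shared: x=10 y=10. PCs: A@1 B@3
Step 5: thread A executes A2 (x = 0). Shared: x=0 y=10. PCs: A@2 B@3
Step 6: thread B executes B4 (y = y * -1). Shared: x=0 y=-10. PCs: A@2 B@4
Step 7: thread A executes A3 (x = x - 3). Shared: x=-3 y=-10. PCs: A@3 B@4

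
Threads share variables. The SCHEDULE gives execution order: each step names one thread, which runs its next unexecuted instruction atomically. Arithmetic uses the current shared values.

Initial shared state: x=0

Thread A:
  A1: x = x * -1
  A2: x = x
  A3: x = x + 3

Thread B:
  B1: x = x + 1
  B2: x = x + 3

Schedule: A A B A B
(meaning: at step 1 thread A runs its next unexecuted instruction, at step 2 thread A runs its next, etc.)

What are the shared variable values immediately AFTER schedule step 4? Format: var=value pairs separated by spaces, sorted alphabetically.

Answer: x=4

Derivation:
Step 1: thread A executes A1 (x = x * -1). Shared: x=0. PCs: A@1 B@0
Step 2: thread A executes A2 (x = x). Shared: x=0. PCs: A@2 B@0
Step 3: thread B executes B1 (x = x + 1). Shared: x=1. PCs: A@2 B@1
Step 4: thread A executes A3 (x = x + 3). Shared: x=4. PCs: A@3 B@1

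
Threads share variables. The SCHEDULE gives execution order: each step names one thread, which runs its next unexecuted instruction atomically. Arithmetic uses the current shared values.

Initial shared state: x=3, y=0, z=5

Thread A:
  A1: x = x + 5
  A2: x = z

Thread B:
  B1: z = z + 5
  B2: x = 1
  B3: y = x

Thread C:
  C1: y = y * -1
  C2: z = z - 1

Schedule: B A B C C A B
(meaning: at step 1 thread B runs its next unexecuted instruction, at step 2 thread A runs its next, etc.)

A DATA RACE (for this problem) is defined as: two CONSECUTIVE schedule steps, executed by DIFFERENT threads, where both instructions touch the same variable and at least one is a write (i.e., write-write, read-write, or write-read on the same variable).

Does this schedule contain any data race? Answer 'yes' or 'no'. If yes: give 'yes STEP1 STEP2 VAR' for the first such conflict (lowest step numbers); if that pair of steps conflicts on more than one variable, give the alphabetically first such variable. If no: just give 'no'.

Answer: yes 2 3 x

Derivation:
Steps 1,2: B(r=z,w=z) vs A(r=x,w=x). No conflict.
Steps 2,3: A(x = x + 5) vs B(x = 1). RACE on x (W-W).
Steps 3,4: B(r=-,w=x) vs C(r=y,w=y). No conflict.
Steps 4,5: same thread (C). No race.
Steps 5,6: C(z = z - 1) vs A(x = z). RACE on z (W-R).
Steps 6,7: A(x = z) vs B(y = x). RACE on x (W-R).
First conflict at steps 2,3.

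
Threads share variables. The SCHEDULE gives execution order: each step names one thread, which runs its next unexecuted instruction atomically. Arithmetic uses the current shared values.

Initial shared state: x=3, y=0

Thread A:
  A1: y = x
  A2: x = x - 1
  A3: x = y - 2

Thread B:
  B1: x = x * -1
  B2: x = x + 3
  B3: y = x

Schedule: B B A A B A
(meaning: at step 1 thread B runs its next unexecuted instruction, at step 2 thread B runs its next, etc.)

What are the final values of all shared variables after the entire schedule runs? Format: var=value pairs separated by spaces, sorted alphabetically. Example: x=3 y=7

Step 1: thread B executes B1 (x = x * -1). Shared: x=-3 y=0. PCs: A@0 B@1
Step 2: thread B executes B2 (x = x + 3). Shared: x=0 y=0. PCs: A@0 B@2
Step 3: thread A executes A1 (y = x). Shared: x=0 y=0. PCs: A@1 B@2
Step 4: thread A executes A2 (x = x - 1). Shared: x=-1 y=0. PCs: A@2 B@2
Step 5: thread B executes B3 (y = x). Shared: x=-1 y=-1. PCs: A@2 B@3
Step 6: thread A executes A3 (x = y - 2). Shared: x=-3 y=-1. PCs: A@3 B@3

Answer: x=-3 y=-1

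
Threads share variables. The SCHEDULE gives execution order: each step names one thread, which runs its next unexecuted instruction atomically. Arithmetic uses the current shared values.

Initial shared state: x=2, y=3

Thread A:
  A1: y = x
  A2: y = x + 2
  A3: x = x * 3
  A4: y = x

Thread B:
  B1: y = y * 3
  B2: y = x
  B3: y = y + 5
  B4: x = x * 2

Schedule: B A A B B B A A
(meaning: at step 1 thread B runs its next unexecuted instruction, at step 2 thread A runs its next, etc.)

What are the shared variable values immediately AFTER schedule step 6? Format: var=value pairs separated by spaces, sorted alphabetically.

Answer: x=4 y=7

Derivation:
Step 1: thread B executes B1 (y = y * 3). Shared: x=2 y=9. PCs: A@0 B@1
Step 2: thread A executes A1 (y = x). Shared: x=2 y=2. PCs: A@1 B@1
Step 3: thread A executes A2 (y = x + 2). Shared: x=2 y=4. PCs: A@2 B@1
Step 4: thread B executes B2 (y = x). Shared: x=2 y=2. PCs: A@2 B@2
Step 5: thread B executes B3 (y = y + 5). Shared: x=2 y=7. PCs: A@2 B@3
Step 6: thread B executes B4 (x = x * 2). Shared: x=4 y=7. PCs: A@2 B@4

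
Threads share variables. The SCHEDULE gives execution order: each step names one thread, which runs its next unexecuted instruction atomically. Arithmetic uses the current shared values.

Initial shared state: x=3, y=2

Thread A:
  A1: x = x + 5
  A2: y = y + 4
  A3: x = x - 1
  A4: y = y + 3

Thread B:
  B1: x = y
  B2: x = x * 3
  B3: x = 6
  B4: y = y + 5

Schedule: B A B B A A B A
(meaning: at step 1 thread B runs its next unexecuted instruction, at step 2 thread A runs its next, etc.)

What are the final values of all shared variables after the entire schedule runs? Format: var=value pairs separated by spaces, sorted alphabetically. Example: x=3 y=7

Answer: x=5 y=14

Derivation:
Step 1: thread B executes B1 (x = y). Shared: x=2 y=2. PCs: A@0 B@1
Step 2: thread A executes A1 (x = x + 5). Shared: x=7 y=2. PCs: A@1 B@1
Step 3: thread B executes B2 (x = x * 3). Shared: x=21 y=2. PCs: A@1 B@2
Step 4: thread B executes B3 (x = 6). Shared: x=6 y=2. PCs: A@1 B@3
Step 5: thread A executes A2 (y = y + 4). Shared: x=6 y=6. PCs: A@2 B@3
Step 6: thread A executes A3 (x = x - 1). Shared: x=5 y=6. PCs: A@3 B@3
Step 7: thread B executes B4 (y = y + 5). Shared: x=5 y=11. PCs: A@3 B@4
Step 8: thread A executes A4 (y = y + 3). Shared: x=5 y=14. PCs: A@4 B@4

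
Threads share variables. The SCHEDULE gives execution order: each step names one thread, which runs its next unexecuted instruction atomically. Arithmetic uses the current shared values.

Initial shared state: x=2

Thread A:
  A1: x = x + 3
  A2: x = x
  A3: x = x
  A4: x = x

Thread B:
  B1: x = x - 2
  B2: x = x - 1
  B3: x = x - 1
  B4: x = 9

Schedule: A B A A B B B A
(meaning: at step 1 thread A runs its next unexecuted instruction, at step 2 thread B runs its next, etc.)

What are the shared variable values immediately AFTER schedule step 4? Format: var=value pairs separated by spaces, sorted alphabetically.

Step 1: thread A executes A1 (x = x + 3). Shared: x=5. PCs: A@1 B@0
Step 2: thread B executes B1 (x = x - 2). Shared: x=3. PCs: A@1 B@1
Step 3: thread A executes A2 (x = x). Shared: x=3. PCs: A@2 B@1
Step 4: thread A executes A3 (x = x). Shared: x=3. PCs: A@3 B@1

Answer: x=3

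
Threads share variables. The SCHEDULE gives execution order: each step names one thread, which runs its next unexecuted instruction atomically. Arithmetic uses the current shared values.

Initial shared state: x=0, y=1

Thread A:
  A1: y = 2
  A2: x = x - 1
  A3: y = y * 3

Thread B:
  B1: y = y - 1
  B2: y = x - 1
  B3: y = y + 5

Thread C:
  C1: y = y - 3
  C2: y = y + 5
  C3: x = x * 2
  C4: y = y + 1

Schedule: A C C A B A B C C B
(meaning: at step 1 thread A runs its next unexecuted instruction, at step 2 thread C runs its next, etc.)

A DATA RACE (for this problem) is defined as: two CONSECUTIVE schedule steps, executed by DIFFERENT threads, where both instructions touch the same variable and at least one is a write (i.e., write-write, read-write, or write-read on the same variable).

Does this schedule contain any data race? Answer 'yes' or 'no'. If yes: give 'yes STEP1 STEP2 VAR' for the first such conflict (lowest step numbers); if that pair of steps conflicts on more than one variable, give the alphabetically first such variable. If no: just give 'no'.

Steps 1,2: A(y = 2) vs C(y = y - 3). RACE on y (W-W).
Steps 2,3: same thread (C). No race.
Steps 3,4: C(r=y,w=y) vs A(r=x,w=x). No conflict.
Steps 4,5: A(r=x,w=x) vs B(r=y,w=y). No conflict.
Steps 5,6: B(y = y - 1) vs A(y = y * 3). RACE on y (W-W).
Steps 6,7: A(y = y * 3) vs B(y = x - 1). RACE on y (W-W).
Steps 7,8: B(y = x - 1) vs C(x = x * 2). RACE on x (R-W).
Steps 8,9: same thread (C). No race.
Steps 9,10: C(y = y + 1) vs B(y = y + 5). RACE on y (W-W).
First conflict at steps 1,2.

Answer: yes 1 2 y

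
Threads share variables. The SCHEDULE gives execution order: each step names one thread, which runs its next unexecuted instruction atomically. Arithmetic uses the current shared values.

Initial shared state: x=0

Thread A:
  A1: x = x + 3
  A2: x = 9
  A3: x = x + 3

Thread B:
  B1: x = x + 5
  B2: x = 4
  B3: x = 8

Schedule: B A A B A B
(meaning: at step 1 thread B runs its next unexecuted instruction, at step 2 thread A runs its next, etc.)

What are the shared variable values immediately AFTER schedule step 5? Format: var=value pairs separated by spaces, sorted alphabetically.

Step 1: thread B executes B1 (x = x + 5). Shared: x=5. PCs: A@0 B@1
Step 2: thread A executes A1 (x = x + 3). Shared: x=8. PCs: A@1 B@1
Step 3: thread A executes A2 (x = 9). Shared: x=9. PCs: A@2 B@1
Step 4: thread B executes B2 (x = 4). Shared: x=4. PCs: A@2 B@2
Step 5: thread A executes A3 (x = x + 3). Shared: x=7. PCs: A@3 B@2

Answer: x=7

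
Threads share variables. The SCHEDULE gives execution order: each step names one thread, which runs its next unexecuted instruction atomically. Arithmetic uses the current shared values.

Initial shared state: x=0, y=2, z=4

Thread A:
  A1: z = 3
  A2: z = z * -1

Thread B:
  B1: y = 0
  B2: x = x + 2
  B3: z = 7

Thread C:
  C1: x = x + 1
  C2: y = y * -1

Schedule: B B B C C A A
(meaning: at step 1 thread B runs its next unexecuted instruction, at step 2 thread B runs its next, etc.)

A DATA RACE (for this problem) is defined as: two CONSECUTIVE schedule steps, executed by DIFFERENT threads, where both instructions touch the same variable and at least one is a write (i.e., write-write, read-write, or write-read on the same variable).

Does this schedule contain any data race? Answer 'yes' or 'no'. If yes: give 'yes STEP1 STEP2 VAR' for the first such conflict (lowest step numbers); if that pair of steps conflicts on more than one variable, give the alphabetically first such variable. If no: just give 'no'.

Answer: no

Derivation:
Steps 1,2: same thread (B). No race.
Steps 2,3: same thread (B). No race.
Steps 3,4: B(r=-,w=z) vs C(r=x,w=x). No conflict.
Steps 4,5: same thread (C). No race.
Steps 5,6: C(r=y,w=y) vs A(r=-,w=z). No conflict.
Steps 6,7: same thread (A). No race.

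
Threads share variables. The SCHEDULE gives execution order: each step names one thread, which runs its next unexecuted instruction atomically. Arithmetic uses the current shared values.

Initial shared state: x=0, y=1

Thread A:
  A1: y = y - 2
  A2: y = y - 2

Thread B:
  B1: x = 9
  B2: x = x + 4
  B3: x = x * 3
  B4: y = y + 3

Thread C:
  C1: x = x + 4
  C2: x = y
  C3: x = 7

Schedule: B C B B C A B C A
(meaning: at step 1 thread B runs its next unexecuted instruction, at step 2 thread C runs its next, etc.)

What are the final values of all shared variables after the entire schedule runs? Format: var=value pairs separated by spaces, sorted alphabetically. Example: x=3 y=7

Step 1: thread B executes B1 (x = 9). Shared: x=9 y=1. PCs: A@0 B@1 C@0
Step 2: thread C executes C1 (x = x + 4). Shared: x=13 y=1. PCs: A@0 B@1 C@1
Step 3: thread B executes B2 (x = x + 4). Shared: x=17 y=1. PCs: A@0 B@2 C@1
Step 4: thread B executes B3 (x = x * 3). Shared: x=51 y=1. PCs: A@0 B@3 C@1
Step 5: thread C executes C2 (x = y). Shared: x=1 y=1. PCs: A@0 B@3 C@2
Step 6: thread A executes A1 (y = y - 2). Shared: x=1 y=-1. PCs: A@1 B@3 C@2
Step 7: thread B executes B4 (y = y + 3). Shared: x=1 y=2. PCs: A@1 B@4 C@2
Step 8: thread C executes C3 (x = 7). Shared: x=7 y=2. PCs: A@1 B@4 C@3
Step 9: thread A executes A2 (y = y - 2). Shared: x=7 y=0. PCs: A@2 B@4 C@3

Answer: x=7 y=0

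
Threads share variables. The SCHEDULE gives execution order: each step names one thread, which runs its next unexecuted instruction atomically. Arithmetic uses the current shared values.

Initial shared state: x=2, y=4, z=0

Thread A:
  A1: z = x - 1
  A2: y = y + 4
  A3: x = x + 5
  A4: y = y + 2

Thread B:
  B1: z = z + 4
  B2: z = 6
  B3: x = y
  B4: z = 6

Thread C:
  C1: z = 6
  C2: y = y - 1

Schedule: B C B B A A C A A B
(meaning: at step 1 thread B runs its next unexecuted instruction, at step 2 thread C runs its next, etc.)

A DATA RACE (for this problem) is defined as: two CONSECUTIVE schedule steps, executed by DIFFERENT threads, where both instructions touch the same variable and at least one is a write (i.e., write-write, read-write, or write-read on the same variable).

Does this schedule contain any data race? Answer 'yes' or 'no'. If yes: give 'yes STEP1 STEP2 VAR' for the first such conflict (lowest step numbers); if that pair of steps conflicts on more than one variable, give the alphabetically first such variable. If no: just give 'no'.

Steps 1,2: B(z = z + 4) vs C(z = 6). RACE on z (W-W).
Steps 2,3: C(z = 6) vs B(z = 6). RACE on z (W-W).
Steps 3,4: same thread (B). No race.
Steps 4,5: B(x = y) vs A(z = x - 1). RACE on x (W-R).
Steps 5,6: same thread (A). No race.
Steps 6,7: A(y = y + 4) vs C(y = y - 1). RACE on y (W-W).
Steps 7,8: C(r=y,w=y) vs A(r=x,w=x). No conflict.
Steps 8,9: same thread (A). No race.
Steps 9,10: A(r=y,w=y) vs B(r=-,w=z). No conflict.
First conflict at steps 1,2.

Answer: yes 1 2 z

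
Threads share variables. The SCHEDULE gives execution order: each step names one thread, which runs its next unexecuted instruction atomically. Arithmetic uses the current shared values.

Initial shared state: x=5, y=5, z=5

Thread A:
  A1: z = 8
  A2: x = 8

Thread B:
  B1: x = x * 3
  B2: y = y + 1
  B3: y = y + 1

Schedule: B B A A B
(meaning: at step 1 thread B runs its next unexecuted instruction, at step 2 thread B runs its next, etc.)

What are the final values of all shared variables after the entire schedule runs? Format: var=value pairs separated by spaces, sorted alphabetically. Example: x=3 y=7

Answer: x=8 y=7 z=8

Derivation:
Step 1: thread B executes B1 (x = x * 3). Shared: x=15 y=5 z=5. PCs: A@0 B@1
Step 2: thread B executes B2 (y = y + 1). Shared: x=15 y=6 z=5. PCs: A@0 B@2
Step 3: thread A executes A1 (z = 8). Shared: x=15 y=6 z=8. PCs: A@1 B@2
Step 4: thread A executes A2 (x = 8). Shared: x=8 y=6 z=8. PCs: A@2 B@2
Step 5: thread B executes B3 (y = y + 1). Shared: x=8 y=7 z=8. PCs: A@2 B@3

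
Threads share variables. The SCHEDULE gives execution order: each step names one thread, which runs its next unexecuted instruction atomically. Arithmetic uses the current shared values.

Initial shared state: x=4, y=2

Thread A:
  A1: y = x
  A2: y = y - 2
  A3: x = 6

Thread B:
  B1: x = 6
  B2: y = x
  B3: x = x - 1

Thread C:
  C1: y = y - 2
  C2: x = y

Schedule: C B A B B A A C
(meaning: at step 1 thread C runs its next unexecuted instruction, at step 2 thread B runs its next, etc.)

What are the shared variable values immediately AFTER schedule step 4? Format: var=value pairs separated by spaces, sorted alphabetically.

Answer: x=6 y=6

Derivation:
Step 1: thread C executes C1 (y = y - 2). Shared: x=4 y=0. PCs: A@0 B@0 C@1
Step 2: thread B executes B1 (x = 6). Shared: x=6 y=0. PCs: A@0 B@1 C@1
Step 3: thread A executes A1 (y = x). Shared: x=6 y=6. PCs: A@1 B@1 C@1
Step 4: thread B executes B2 (y = x). Shared: x=6 y=6. PCs: A@1 B@2 C@1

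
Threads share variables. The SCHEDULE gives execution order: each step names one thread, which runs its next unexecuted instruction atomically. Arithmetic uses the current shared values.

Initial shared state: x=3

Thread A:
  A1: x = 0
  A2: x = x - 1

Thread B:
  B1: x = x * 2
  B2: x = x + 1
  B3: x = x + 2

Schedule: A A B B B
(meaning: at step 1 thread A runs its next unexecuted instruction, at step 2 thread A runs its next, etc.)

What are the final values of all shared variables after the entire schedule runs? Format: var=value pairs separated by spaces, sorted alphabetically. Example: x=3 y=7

Step 1: thread A executes A1 (x = 0). Shared: x=0. PCs: A@1 B@0
Step 2: thread A executes A2 (x = x - 1). Shared: x=-1. PCs: A@2 B@0
Step 3: thread B executes B1 (x = x * 2). Shared: x=-2. PCs: A@2 B@1
Step 4: thread B executes B2 (x = x + 1). Shared: x=-1. PCs: A@2 B@2
Step 5: thread B executes B3 (x = x + 2). Shared: x=1. PCs: A@2 B@3

Answer: x=1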